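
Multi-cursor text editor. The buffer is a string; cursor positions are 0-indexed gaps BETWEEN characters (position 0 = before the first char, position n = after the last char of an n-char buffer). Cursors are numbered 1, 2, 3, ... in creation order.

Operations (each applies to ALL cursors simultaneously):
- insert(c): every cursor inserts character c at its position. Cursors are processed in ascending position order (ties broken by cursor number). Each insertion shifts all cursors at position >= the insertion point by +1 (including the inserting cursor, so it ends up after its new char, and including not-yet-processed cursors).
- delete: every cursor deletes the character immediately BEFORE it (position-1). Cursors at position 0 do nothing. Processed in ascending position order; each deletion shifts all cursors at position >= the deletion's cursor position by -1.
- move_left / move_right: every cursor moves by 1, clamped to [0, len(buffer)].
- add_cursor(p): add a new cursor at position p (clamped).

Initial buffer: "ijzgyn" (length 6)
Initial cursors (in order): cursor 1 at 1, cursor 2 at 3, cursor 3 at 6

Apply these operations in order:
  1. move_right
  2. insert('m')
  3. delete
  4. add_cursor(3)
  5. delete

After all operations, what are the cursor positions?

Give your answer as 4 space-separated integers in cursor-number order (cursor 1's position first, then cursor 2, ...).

After op 1 (move_right): buffer="ijzgyn" (len 6), cursors c1@2 c2@4 c3@6, authorship ......
After op 2 (insert('m')): buffer="ijmzgmynm" (len 9), cursors c1@3 c2@6 c3@9, authorship ..1..2..3
After op 3 (delete): buffer="ijzgyn" (len 6), cursors c1@2 c2@4 c3@6, authorship ......
After op 4 (add_cursor(3)): buffer="ijzgyn" (len 6), cursors c1@2 c4@3 c2@4 c3@6, authorship ......
After op 5 (delete): buffer="iy" (len 2), cursors c1@1 c2@1 c4@1 c3@2, authorship ..

Answer: 1 1 2 1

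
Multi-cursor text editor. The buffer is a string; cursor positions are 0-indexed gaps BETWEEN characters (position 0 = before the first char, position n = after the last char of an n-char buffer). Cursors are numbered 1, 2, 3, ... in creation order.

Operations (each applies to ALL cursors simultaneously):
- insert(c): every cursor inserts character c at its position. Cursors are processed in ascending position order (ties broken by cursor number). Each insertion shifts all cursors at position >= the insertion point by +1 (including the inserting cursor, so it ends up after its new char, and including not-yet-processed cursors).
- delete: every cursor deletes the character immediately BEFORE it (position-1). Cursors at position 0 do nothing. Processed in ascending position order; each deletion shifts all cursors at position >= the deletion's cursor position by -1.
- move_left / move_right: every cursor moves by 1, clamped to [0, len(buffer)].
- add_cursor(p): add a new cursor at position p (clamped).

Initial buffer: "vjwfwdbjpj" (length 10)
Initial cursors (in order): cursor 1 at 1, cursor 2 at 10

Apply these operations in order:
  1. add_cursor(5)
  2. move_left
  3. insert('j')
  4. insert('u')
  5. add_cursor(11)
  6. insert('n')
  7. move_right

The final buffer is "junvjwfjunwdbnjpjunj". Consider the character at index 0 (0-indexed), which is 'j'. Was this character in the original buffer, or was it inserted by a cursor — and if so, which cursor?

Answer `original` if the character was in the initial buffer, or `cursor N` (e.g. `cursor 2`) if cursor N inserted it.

After op 1 (add_cursor(5)): buffer="vjwfwdbjpj" (len 10), cursors c1@1 c3@5 c2@10, authorship ..........
After op 2 (move_left): buffer="vjwfwdbjpj" (len 10), cursors c1@0 c3@4 c2@9, authorship ..........
After op 3 (insert('j')): buffer="jvjwfjwdbjpjj" (len 13), cursors c1@1 c3@6 c2@12, authorship 1....3.....2.
After op 4 (insert('u')): buffer="juvjwfjuwdbjpjuj" (len 16), cursors c1@2 c3@8 c2@15, authorship 11....33.....22.
After op 5 (add_cursor(11)): buffer="juvjwfjuwdbjpjuj" (len 16), cursors c1@2 c3@8 c4@11 c2@15, authorship 11....33.....22.
After op 6 (insert('n')): buffer="junvjwfjunwdbnjpjunj" (len 20), cursors c1@3 c3@10 c4@14 c2@19, authorship 111....333...4..222.
After op 7 (move_right): buffer="junvjwfjunwdbnjpjunj" (len 20), cursors c1@4 c3@11 c4@15 c2@20, authorship 111....333...4..222.
Authorship (.=original, N=cursor N): 1 1 1 . . . . 3 3 3 . . . 4 . . 2 2 2 .
Index 0: author = 1

Answer: cursor 1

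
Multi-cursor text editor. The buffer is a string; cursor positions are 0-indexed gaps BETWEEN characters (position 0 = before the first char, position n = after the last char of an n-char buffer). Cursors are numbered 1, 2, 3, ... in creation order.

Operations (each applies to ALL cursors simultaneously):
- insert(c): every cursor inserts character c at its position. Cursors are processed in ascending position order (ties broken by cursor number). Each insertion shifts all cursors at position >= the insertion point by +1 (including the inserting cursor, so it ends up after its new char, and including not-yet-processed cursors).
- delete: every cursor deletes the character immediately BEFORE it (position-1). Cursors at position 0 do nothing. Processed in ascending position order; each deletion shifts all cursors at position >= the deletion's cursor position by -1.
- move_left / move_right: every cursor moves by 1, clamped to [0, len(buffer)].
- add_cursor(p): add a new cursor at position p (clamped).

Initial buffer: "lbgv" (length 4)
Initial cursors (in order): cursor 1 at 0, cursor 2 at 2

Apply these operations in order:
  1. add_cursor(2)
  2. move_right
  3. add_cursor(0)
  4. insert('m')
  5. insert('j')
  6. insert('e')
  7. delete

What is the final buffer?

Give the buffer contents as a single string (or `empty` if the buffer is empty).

After op 1 (add_cursor(2)): buffer="lbgv" (len 4), cursors c1@0 c2@2 c3@2, authorship ....
After op 2 (move_right): buffer="lbgv" (len 4), cursors c1@1 c2@3 c3@3, authorship ....
After op 3 (add_cursor(0)): buffer="lbgv" (len 4), cursors c4@0 c1@1 c2@3 c3@3, authorship ....
After op 4 (insert('m')): buffer="mlmbgmmv" (len 8), cursors c4@1 c1@3 c2@7 c3@7, authorship 4.1..23.
After op 5 (insert('j')): buffer="mjlmjbgmmjjv" (len 12), cursors c4@2 c1@5 c2@11 c3@11, authorship 44.11..2323.
After op 6 (insert('e')): buffer="mjelmjebgmmjjeev" (len 16), cursors c4@3 c1@7 c2@15 c3@15, authorship 444.111..232323.
After op 7 (delete): buffer="mjlmjbgmmjjv" (len 12), cursors c4@2 c1@5 c2@11 c3@11, authorship 44.11..2323.

Answer: mjlmjbgmmjjv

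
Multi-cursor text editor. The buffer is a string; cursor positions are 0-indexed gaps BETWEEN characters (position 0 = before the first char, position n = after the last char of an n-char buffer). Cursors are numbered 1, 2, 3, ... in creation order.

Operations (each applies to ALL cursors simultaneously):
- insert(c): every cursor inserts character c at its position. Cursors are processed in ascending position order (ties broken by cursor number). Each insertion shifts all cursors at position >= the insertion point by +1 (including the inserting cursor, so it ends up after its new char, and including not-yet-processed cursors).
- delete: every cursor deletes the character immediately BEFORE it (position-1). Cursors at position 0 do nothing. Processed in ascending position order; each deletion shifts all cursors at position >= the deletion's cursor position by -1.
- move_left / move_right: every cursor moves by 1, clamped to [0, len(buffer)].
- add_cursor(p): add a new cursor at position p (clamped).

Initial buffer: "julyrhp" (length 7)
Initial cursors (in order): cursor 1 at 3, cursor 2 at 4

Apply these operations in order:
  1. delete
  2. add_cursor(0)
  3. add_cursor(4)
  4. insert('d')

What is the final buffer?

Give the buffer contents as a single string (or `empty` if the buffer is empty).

After op 1 (delete): buffer="jurhp" (len 5), cursors c1@2 c2@2, authorship .....
After op 2 (add_cursor(0)): buffer="jurhp" (len 5), cursors c3@0 c1@2 c2@2, authorship .....
After op 3 (add_cursor(4)): buffer="jurhp" (len 5), cursors c3@0 c1@2 c2@2 c4@4, authorship .....
After op 4 (insert('d')): buffer="djuddrhdp" (len 9), cursors c3@1 c1@5 c2@5 c4@8, authorship 3..12..4.

Answer: djuddrhdp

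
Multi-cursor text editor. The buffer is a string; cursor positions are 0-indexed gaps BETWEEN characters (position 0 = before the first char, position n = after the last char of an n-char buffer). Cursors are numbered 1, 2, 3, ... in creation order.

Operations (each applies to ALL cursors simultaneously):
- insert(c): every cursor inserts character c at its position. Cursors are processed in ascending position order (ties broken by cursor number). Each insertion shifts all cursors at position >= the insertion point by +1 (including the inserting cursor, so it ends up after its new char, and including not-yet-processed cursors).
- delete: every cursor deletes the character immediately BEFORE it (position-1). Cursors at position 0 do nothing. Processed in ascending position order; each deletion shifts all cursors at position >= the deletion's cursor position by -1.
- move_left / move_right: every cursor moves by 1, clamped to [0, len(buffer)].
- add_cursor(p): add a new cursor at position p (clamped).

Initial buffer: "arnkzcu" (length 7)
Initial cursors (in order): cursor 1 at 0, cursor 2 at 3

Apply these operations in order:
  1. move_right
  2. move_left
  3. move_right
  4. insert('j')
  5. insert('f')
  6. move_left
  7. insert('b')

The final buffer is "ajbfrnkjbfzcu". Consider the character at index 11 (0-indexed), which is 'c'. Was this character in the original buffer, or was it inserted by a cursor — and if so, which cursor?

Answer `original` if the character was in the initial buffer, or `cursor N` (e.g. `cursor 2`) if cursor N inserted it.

After op 1 (move_right): buffer="arnkzcu" (len 7), cursors c1@1 c2@4, authorship .......
After op 2 (move_left): buffer="arnkzcu" (len 7), cursors c1@0 c2@3, authorship .......
After op 3 (move_right): buffer="arnkzcu" (len 7), cursors c1@1 c2@4, authorship .......
After op 4 (insert('j')): buffer="ajrnkjzcu" (len 9), cursors c1@2 c2@6, authorship .1...2...
After op 5 (insert('f')): buffer="ajfrnkjfzcu" (len 11), cursors c1@3 c2@8, authorship .11...22...
After op 6 (move_left): buffer="ajfrnkjfzcu" (len 11), cursors c1@2 c2@7, authorship .11...22...
After op 7 (insert('b')): buffer="ajbfrnkjbfzcu" (len 13), cursors c1@3 c2@9, authorship .111...222...
Authorship (.=original, N=cursor N): . 1 1 1 . . . 2 2 2 . . .
Index 11: author = original

Answer: original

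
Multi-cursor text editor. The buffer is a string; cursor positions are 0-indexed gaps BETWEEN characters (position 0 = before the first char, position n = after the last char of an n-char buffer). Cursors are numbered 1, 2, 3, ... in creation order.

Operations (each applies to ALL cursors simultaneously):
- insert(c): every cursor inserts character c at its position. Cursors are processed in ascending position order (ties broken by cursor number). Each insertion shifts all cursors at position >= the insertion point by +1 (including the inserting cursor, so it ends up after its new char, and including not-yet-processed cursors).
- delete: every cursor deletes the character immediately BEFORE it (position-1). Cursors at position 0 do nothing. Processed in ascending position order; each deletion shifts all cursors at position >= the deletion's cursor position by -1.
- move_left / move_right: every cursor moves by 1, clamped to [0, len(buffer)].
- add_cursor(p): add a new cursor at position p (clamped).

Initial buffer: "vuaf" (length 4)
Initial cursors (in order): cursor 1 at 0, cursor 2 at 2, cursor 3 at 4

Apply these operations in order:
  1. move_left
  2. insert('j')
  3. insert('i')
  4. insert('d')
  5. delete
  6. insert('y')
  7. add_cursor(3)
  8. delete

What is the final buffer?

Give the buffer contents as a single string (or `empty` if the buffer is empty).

After op 1 (move_left): buffer="vuaf" (len 4), cursors c1@0 c2@1 c3@3, authorship ....
After op 2 (insert('j')): buffer="jvjuajf" (len 7), cursors c1@1 c2@3 c3@6, authorship 1.2..3.
After op 3 (insert('i')): buffer="jivjiuajif" (len 10), cursors c1@2 c2@5 c3@9, authorship 11.22..33.
After op 4 (insert('d')): buffer="jidvjiduajidf" (len 13), cursors c1@3 c2@7 c3@12, authorship 111.222..333.
After op 5 (delete): buffer="jivjiuajif" (len 10), cursors c1@2 c2@5 c3@9, authorship 11.22..33.
After op 6 (insert('y')): buffer="jiyvjiyuajiyf" (len 13), cursors c1@3 c2@7 c3@12, authorship 111.222..333.
After op 7 (add_cursor(3)): buffer="jiyvjiyuajiyf" (len 13), cursors c1@3 c4@3 c2@7 c3@12, authorship 111.222..333.
After op 8 (delete): buffer="jvjiuajif" (len 9), cursors c1@1 c4@1 c2@4 c3@8, authorship 1.22..33.

Answer: jvjiuajif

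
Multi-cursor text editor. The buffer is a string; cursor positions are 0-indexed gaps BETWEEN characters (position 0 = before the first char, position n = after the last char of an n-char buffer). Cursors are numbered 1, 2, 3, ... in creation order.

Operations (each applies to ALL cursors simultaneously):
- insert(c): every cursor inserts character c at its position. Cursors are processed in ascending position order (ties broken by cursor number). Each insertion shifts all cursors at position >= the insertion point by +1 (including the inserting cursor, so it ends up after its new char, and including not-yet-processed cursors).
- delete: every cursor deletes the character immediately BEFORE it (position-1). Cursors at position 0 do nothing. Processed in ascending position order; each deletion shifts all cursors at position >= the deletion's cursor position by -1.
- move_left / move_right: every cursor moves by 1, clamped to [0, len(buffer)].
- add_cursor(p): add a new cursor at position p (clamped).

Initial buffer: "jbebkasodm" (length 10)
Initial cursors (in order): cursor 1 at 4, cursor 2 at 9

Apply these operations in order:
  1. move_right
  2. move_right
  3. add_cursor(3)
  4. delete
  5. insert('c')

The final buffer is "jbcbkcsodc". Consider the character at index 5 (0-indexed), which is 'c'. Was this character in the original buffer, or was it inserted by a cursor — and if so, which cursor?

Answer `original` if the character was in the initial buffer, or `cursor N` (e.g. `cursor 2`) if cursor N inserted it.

Answer: cursor 1

Derivation:
After op 1 (move_right): buffer="jbebkasodm" (len 10), cursors c1@5 c2@10, authorship ..........
After op 2 (move_right): buffer="jbebkasodm" (len 10), cursors c1@6 c2@10, authorship ..........
After op 3 (add_cursor(3)): buffer="jbebkasodm" (len 10), cursors c3@3 c1@6 c2@10, authorship ..........
After op 4 (delete): buffer="jbbksod" (len 7), cursors c3@2 c1@4 c2@7, authorship .......
After op 5 (insert('c')): buffer="jbcbkcsodc" (len 10), cursors c3@3 c1@6 c2@10, authorship ..3..1...2
Authorship (.=original, N=cursor N): . . 3 . . 1 . . . 2
Index 5: author = 1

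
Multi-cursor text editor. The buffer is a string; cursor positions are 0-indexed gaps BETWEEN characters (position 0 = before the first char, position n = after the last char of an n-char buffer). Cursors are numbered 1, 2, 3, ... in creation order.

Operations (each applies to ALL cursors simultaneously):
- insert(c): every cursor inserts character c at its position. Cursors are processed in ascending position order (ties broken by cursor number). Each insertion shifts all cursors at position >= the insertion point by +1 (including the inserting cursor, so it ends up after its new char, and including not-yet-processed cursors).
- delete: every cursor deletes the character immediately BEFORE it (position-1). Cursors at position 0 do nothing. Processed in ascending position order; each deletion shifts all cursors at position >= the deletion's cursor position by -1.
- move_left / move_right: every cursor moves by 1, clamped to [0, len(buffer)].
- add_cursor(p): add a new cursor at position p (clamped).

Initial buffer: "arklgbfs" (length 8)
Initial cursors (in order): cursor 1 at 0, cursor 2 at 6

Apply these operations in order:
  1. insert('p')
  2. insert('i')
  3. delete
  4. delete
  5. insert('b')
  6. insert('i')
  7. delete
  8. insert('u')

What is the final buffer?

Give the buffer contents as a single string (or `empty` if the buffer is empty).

Answer: buarklgbbufs

Derivation:
After op 1 (insert('p')): buffer="parklgbpfs" (len 10), cursors c1@1 c2@8, authorship 1......2..
After op 2 (insert('i')): buffer="piarklgbpifs" (len 12), cursors c1@2 c2@10, authorship 11......22..
After op 3 (delete): buffer="parklgbpfs" (len 10), cursors c1@1 c2@8, authorship 1......2..
After op 4 (delete): buffer="arklgbfs" (len 8), cursors c1@0 c2@6, authorship ........
After op 5 (insert('b')): buffer="barklgbbfs" (len 10), cursors c1@1 c2@8, authorship 1......2..
After op 6 (insert('i')): buffer="biarklgbbifs" (len 12), cursors c1@2 c2@10, authorship 11......22..
After op 7 (delete): buffer="barklgbbfs" (len 10), cursors c1@1 c2@8, authorship 1......2..
After op 8 (insert('u')): buffer="buarklgbbufs" (len 12), cursors c1@2 c2@10, authorship 11......22..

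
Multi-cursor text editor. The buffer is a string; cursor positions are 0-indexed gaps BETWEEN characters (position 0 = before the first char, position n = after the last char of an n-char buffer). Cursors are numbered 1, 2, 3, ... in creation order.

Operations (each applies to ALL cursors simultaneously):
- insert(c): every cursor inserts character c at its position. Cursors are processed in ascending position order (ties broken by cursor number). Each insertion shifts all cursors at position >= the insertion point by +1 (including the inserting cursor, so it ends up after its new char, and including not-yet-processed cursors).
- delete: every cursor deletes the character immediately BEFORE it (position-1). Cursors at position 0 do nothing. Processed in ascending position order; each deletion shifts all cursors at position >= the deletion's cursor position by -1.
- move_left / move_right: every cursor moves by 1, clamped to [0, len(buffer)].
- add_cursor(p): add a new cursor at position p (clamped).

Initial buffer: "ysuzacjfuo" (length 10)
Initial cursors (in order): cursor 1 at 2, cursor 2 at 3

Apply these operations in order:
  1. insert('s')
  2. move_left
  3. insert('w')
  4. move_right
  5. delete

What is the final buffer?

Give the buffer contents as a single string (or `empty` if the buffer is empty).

After op 1 (insert('s')): buffer="yssuszacjfuo" (len 12), cursors c1@3 c2@5, authorship ..1.2.......
After op 2 (move_left): buffer="yssuszacjfuo" (len 12), cursors c1@2 c2@4, authorship ..1.2.......
After op 3 (insert('w')): buffer="yswsuwszacjfuo" (len 14), cursors c1@3 c2@6, authorship ..11.22.......
After op 4 (move_right): buffer="yswsuwszacjfuo" (len 14), cursors c1@4 c2@7, authorship ..11.22.......
After op 5 (delete): buffer="yswuwzacjfuo" (len 12), cursors c1@3 c2@5, authorship ..1.2.......

Answer: yswuwzacjfuo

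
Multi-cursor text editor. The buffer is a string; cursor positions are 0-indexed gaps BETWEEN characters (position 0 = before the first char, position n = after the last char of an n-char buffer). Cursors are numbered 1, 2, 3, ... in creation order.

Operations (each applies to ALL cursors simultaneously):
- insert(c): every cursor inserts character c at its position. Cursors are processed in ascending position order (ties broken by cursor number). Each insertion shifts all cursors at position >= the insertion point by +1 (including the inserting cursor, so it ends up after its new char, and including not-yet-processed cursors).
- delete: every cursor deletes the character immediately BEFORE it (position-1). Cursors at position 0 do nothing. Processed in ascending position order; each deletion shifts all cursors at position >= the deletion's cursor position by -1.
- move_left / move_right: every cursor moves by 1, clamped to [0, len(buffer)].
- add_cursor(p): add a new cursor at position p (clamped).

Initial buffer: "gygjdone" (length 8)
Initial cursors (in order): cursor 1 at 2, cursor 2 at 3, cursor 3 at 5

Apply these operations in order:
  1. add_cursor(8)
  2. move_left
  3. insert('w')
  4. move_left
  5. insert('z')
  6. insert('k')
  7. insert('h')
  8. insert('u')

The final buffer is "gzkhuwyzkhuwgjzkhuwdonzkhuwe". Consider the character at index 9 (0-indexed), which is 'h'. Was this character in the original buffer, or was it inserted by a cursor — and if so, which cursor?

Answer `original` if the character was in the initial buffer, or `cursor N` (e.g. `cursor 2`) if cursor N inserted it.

Answer: cursor 2

Derivation:
After op 1 (add_cursor(8)): buffer="gygjdone" (len 8), cursors c1@2 c2@3 c3@5 c4@8, authorship ........
After op 2 (move_left): buffer="gygjdone" (len 8), cursors c1@1 c2@2 c3@4 c4@7, authorship ........
After op 3 (insert('w')): buffer="gwywgjwdonwe" (len 12), cursors c1@2 c2@4 c3@7 c4@11, authorship .1.2..3...4.
After op 4 (move_left): buffer="gwywgjwdonwe" (len 12), cursors c1@1 c2@3 c3@6 c4@10, authorship .1.2..3...4.
After op 5 (insert('z')): buffer="gzwyzwgjzwdonzwe" (len 16), cursors c1@2 c2@5 c3@9 c4@14, authorship .11.22..33...44.
After op 6 (insert('k')): buffer="gzkwyzkwgjzkwdonzkwe" (len 20), cursors c1@3 c2@7 c3@12 c4@18, authorship .111.222..333...444.
After op 7 (insert('h')): buffer="gzkhwyzkhwgjzkhwdonzkhwe" (len 24), cursors c1@4 c2@9 c3@15 c4@22, authorship .1111.2222..3333...4444.
After op 8 (insert('u')): buffer="gzkhuwyzkhuwgjzkhuwdonzkhuwe" (len 28), cursors c1@5 c2@11 c3@18 c4@26, authorship .11111.22222..33333...44444.
Authorship (.=original, N=cursor N): . 1 1 1 1 1 . 2 2 2 2 2 . . 3 3 3 3 3 . . . 4 4 4 4 4 .
Index 9: author = 2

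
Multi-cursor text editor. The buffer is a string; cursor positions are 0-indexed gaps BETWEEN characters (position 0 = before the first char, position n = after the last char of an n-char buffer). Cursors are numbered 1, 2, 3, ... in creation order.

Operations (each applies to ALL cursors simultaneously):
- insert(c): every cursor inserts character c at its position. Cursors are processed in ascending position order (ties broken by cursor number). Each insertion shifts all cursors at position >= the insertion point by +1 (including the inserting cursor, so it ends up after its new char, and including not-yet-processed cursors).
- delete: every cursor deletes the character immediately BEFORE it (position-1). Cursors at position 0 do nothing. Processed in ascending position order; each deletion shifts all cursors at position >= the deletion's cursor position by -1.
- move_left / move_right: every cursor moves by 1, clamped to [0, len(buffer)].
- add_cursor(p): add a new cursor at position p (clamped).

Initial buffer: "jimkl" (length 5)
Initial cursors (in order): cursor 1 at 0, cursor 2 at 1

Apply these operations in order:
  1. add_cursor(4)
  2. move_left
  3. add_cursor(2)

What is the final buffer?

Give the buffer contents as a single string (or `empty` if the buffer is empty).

Answer: jimkl

Derivation:
After op 1 (add_cursor(4)): buffer="jimkl" (len 5), cursors c1@0 c2@1 c3@4, authorship .....
After op 2 (move_left): buffer="jimkl" (len 5), cursors c1@0 c2@0 c3@3, authorship .....
After op 3 (add_cursor(2)): buffer="jimkl" (len 5), cursors c1@0 c2@0 c4@2 c3@3, authorship .....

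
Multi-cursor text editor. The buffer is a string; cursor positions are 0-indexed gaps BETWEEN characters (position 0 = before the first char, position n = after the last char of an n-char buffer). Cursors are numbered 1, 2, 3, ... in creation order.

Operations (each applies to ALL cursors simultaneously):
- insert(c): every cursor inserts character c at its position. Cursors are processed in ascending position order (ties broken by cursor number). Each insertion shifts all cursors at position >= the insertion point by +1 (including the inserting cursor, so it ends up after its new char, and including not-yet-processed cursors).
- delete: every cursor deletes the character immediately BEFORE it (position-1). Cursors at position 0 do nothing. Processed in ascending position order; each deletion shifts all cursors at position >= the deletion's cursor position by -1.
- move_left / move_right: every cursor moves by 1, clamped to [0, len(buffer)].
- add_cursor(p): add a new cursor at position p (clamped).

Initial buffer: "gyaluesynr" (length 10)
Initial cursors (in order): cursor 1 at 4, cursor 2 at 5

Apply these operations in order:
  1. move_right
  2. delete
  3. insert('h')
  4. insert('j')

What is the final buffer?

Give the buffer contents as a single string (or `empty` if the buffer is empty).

After op 1 (move_right): buffer="gyaluesynr" (len 10), cursors c1@5 c2@6, authorship ..........
After op 2 (delete): buffer="gyalsynr" (len 8), cursors c1@4 c2@4, authorship ........
After op 3 (insert('h')): buffer="gyalhhsynr" (len 10), cursors c1@6 c2@6, authorship ....12....
After op 4 (insert('j')): buffer="gyalhhjjsynr" (len 12), cursors c1@8 c2@8, authorship ....1212....

Answer: gyalhhjjsynr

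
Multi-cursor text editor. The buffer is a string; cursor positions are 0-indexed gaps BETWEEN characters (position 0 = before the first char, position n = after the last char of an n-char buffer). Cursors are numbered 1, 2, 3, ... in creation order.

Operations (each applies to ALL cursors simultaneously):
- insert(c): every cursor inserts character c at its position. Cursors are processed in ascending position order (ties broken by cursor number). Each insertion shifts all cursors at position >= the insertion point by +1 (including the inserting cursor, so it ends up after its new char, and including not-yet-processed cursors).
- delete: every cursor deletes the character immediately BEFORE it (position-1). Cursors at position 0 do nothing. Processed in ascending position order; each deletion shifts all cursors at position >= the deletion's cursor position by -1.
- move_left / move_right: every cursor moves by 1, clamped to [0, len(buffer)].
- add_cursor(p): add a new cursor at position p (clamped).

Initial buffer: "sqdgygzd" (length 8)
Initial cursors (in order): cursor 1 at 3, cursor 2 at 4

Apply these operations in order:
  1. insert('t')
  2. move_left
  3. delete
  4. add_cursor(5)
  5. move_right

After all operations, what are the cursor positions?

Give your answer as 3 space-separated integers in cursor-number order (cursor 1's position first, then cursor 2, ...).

Answer: 3 4 6

Derivation:
After op 1 (insert('t')): buffer="sqdtgtygzd" (len 10), cursors c1@4 c2@6, authorship ...1.2....
After op 2 (move_left): buffer="sqdtgtygzd" (len 10), cursors c1@3 c2@5, authorship ...1.2....
After op 3 (delete): buffer="sqttygzd" (len 8), cursors c1@2 c2@3, authorship ..12....
After op 4 (add_cursor(5)): buffer="sqttygzd" (len 8), cursors c1@2 c2@3 c3@5, authorship ..12....
After op 5 (move_right): buffer="sqttygzd" (len 8), cursors c1@3 c2@4 c3@6, authorship ..12....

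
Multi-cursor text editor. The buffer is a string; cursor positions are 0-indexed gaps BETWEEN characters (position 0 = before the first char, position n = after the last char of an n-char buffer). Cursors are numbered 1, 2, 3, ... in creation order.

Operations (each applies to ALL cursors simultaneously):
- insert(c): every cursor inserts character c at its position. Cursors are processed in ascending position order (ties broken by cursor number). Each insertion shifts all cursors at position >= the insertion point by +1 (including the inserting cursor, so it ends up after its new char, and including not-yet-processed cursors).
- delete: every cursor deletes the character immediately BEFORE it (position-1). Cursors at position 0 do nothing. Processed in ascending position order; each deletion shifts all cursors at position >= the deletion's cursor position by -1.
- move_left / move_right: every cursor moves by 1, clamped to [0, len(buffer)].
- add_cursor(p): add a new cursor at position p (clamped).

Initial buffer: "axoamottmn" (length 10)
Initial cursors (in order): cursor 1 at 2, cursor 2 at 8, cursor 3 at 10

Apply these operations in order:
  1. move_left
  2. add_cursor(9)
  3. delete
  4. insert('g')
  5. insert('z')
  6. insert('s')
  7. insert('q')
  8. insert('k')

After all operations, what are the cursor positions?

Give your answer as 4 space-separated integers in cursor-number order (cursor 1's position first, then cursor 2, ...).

Answer: 5 25 25 25

Derivation:
After op 1 (move_left): buffer="axoamottmn" (len 10), cursors c1@1 c2@7 c3@9, authorship ..........
After op 2 (add_cursor(9)): buffer="axoamottmn" (len 10), cursors c1@1 c2@7 c3@9 c4@9, authorship ..........
After op 3 (delete): buffer="xoamon" (len 6), cursors c1@0 c2@5 c3@5 c4@5, authorship ......
After op 4 (insert('g')): buffer="gxoamogggn" (len 10), cursors c1@1 c2@9 c3@9 c4@9, authorship 1.....234.
After op 5 (insert('z')): buffer="gzxoamogggzzzn" (len 14), cursors c1@2 c2@13 c3@13 c4@13, authorship 11.....234234.
After op 6 (insert('s')): buffer="gzsxoamogggzzzsssn" (len 18), cursors c1@3 c2@17 c3@17 c4@17, authorship 111.....234234234.
After op 7 (insert('q')): buffer="gzsqxoamogggzzzsssqqqn" (len 22), cursors c1@4 c2@21 c3@21 c4@21, authorship 1111.....234234234234.
After op 8 (insert('k')): buffer="gzsqkxoamogggzzzsssqqqkkkn" (len 26), cursors c1@5 c2@25 c3@25 c4@25, authorship 11111.....234234234234234.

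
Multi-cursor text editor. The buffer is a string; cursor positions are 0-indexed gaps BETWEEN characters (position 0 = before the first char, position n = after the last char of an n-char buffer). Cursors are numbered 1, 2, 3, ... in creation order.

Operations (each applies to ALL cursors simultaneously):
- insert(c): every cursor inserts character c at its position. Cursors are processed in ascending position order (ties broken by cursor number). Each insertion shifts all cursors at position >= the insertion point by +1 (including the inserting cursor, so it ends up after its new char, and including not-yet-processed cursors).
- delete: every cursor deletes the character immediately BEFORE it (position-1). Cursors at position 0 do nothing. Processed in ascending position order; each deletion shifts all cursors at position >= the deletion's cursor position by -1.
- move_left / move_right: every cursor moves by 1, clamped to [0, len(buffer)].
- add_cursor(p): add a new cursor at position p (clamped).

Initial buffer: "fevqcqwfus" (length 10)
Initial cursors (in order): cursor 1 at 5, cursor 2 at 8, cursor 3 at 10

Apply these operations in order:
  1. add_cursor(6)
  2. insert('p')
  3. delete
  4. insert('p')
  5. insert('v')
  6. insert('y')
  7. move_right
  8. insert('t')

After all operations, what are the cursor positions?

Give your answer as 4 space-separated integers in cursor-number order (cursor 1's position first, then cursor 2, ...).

Answer: 10 21 26 15

Derivation:
After op 1 (add_cursor(6)): buffer="fevqcqwfus" (len 10), cursors c1@5 c4@6 c2@8 c3@10, authorship ..........
After op 2 (insert('p')): buffer="fevqcpqpwfpusp" (len 14), cursors c1@6 c4@8 c2@11 c3@14, authorship .....1.4..2..3
After op 3 (delete): buffer="fevqcqwfus" (len 10), cursors c1@5 c4@6 c2@8 c3@10, authorship ..........
After op 4 (insert('p')): buffer="fevqcpqpwfpusp" (len 14), cursors c1@6 c4@8 c2@11 c3@14, authorship .....1.4..2..3
After op 5 (insert('v')): buffer="fevqcpvqpvwfpvuspv" (len 18), cursors c1@7 c4@10 c2@14 c3@18, authorship .....11.44..22..33
After op 6 (insert('y')): buffer="fevqcpvyqpvywfpvyuspvy" (len 22), cursors c1@8 c4@12 c2@17 c3@22, authorship .....111.444..222..333
After op 7 (move_right): buffer="fevqcpvyqpvywfpvyuspvy" (len 22), cursors c1@9 c4@13 c2@18 c3@22, authorship .....111.444..222..333
After op 8 (insert('t')): buffer="fevqcpvyqtpvywtfpvyutspvyt" (len 26), cursors c1@10 c4@15 c2@21 c3@26, authorship .....111.1444.4.222.2.3333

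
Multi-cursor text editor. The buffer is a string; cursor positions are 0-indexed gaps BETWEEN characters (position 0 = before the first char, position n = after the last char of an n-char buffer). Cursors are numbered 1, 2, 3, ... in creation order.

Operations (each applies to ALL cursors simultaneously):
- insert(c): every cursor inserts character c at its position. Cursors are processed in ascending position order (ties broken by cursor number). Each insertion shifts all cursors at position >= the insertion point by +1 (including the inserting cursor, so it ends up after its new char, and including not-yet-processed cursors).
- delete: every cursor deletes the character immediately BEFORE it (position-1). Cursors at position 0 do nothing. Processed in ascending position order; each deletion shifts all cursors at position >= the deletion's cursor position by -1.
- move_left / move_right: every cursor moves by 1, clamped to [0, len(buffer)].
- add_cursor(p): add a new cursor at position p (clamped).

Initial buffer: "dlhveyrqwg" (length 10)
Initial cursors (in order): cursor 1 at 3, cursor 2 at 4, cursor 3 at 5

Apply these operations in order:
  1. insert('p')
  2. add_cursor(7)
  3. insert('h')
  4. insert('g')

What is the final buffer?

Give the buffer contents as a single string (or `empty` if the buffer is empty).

Answer: dlhphgvphgehgphgyrqwg

Derivation:
After op 1 (insert('p')): buffer="dlhpvpepyrqwg" (len 13), cursors c1@4 c2@6 c3@8, authorship ...1.2.3.....
After op 2 (add_cursor(7)): buffer="dlhpvpepyrqwg" (len 13), cursors c1@4 c2@6 c4@7 c3@8, authorship ...1.2.3.....
After op 3 (insert('h')): buffer="dlhphvphehphyrqwg" (len 17), cursors c1@5 c2@8 c4@10 c3@12, authorship ...11.22.433.....
After op 4 (insert('g')): buffer="dlhphgvphgehgphgyrqwg" (len 21), cursors c1@6 c2@10 c4@13 c3@16, authorship ...111.222.44333.....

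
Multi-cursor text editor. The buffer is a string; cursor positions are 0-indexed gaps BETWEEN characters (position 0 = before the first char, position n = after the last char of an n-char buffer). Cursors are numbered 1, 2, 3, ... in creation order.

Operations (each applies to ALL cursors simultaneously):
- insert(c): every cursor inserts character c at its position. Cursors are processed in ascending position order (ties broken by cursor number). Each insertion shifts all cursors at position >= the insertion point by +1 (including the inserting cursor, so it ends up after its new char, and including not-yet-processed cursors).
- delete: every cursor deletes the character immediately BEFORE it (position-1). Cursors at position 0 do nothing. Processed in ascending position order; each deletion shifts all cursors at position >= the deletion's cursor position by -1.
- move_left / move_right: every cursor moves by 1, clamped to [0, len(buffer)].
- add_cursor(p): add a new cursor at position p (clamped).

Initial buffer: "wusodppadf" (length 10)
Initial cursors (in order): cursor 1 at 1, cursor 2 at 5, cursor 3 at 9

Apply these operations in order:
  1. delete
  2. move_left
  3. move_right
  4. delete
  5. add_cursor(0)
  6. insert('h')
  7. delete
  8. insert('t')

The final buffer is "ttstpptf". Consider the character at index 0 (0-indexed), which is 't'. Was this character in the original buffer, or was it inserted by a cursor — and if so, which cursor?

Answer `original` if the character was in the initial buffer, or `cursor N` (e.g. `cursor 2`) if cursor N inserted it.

After op 1 (delete): buffer="usoppaf" (len 7), cursors c1@0 c2@3 c3@6, authorship .......
After op 2 (move_left): buffer="usoppaf" (len 7), cursors c1@0 c2@2 c3@5, authorship .......
After op 3 (move_right): buffer="usoppaf" (len 7), cursors c1@1 c2@3 c3@6, authorship .......
After op 4 (delete): buffer="sppf" (len 4), cursors c1@0 c2@1 c3@3, authorship ....
After op 5 (add_cursor(0)): buffer="sppf" (len 4), cursors c1@0 c4@0 c2@1 c3@3, authorship ....
After op 6 (insert('h')): buffer="hhshpphf" (len 8), cursors c1@2 c4@2 c2@4 c3@7, authorship 14.2..3.
After op 7 (delete): buffer="sppf" (len 4), cursors c1@0 c4@0 c2@1 c3@3, authorship ....
After op 8 (insert('t')): buffer="ttstpptf" (len 8), cursors c1@2 c4@2 c2@4 c3@7, authorship 14.2..3.
Authorship (.=original, N=cursor N): 1 4 . 2 . . 3 .
Index 0: author = 1

Answer: cursor 1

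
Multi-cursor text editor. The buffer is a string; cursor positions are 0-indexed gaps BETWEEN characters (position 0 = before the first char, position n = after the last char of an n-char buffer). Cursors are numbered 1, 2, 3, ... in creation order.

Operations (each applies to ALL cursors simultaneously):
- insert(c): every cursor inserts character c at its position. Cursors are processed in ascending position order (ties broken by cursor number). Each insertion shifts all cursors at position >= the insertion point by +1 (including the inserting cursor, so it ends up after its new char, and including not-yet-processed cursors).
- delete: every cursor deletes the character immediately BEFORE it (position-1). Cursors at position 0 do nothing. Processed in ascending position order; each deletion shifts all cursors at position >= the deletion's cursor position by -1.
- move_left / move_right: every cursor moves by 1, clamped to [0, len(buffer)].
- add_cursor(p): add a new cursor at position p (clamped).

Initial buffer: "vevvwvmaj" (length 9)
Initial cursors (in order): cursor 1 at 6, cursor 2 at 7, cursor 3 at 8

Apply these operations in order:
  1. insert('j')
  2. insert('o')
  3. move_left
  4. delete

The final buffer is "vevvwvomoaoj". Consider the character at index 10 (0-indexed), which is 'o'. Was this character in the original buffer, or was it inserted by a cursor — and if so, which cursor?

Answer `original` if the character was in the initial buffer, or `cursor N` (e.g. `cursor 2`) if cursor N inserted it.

After op 1 (insert('j')): buffer="vevvwvjmjajj" (len 12), cursors c1@7 c2@9 c3@11, authorship ......1.2.3.
After op 2 (insert('o')): buffer="vevvwvjomjoajoj" (len 15), cursors c1@8 c2@11 c3@14, authorship ......11.22.33.
After op 3 (move_left): buffer="vevvwvjomjoajoj" (len 15), cursors c1@7 c2@10 c3@13, authorship ......11.22.33.
After op 4 (delete): buffer="vevvwvomoaoj" (len 12), cursors c1@6 c2@8 c3@10, authorship ......1.2.3.
Authorship (.=original, N=cursor N): . . . . . . 1 . 2 . 3 .
Index 10: author = 3

Answer: cursor 3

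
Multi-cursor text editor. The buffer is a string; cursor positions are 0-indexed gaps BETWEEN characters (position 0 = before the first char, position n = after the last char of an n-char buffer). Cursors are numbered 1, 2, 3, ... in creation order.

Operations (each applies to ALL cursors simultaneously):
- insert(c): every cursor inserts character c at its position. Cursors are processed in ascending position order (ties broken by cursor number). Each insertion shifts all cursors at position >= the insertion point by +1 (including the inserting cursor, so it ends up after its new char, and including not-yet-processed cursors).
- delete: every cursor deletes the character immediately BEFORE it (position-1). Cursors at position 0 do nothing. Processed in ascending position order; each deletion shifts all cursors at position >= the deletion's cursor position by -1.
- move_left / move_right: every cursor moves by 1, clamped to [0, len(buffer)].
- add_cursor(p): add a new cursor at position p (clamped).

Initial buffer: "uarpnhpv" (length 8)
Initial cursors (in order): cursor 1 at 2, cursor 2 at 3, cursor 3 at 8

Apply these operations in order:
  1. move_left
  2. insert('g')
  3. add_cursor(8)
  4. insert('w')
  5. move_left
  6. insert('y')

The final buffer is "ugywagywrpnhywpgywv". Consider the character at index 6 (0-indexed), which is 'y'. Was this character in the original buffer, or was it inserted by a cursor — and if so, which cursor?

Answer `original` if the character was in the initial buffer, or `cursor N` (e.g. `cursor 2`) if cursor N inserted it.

Answer: cursor 2

Derivation:
After op 1 (move_left): buffer="uarpnhpv" (len 8), cursors c1@1 c2@2 c3@7, authorship ........
After op 2 (insert('g')): buffer="ugagrpnhpgv" (len 11), cursors c1@2 c2@4 c3@10, authorship .1.2.....3.
After op 3 (add_cursor(8)): buffer="ugagrpnhpgv" (len 11), cursors c1@2 c2@4 c4@8 c3@10, authorship .1.2.....3.
After op 4 (insert('w')): buffer="ugwagwrpnhwpgwv" (len 15), cursors c1@3 c2@6 c4@11 c3@14, authorship .11.22....4.33.
After op 5 (move_left): buffer="ugwagwrpnhwpgwv" (len 15), cursors c1@2 c2@5 c4@10 c3@13, authorship .11.22....4.33.
After op 6 (insert('y')): buffer="ugywagywrpnhywpgywv" (len 19), cursors c1@3 c2@7 c4@13 c3@17, authorship .111.222....44.333.
Authorship (.=original, N=cursor N): . 1 1 1 . 2 2 2 . . . . 4 4 . 3 3 3 .
Index 6: author = 2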